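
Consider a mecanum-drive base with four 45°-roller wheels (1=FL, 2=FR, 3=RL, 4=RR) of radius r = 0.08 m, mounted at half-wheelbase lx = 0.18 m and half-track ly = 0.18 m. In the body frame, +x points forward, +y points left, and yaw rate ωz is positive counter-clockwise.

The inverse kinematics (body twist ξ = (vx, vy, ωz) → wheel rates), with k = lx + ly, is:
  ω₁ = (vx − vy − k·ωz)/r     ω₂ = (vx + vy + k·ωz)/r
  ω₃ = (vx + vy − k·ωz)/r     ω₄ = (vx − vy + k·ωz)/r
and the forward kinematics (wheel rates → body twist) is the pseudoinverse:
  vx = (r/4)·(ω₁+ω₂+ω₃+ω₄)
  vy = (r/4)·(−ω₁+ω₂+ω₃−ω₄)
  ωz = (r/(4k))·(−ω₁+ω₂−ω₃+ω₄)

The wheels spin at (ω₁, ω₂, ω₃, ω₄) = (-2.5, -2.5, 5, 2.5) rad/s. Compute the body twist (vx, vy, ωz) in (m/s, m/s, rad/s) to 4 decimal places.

(0.0500, 0.0500, -0.1389)

k = lx + ly = 0.18 + 0.18 = 0.3600
ω₁+ω₂+ω₃+ω₄ = 2.5000  →  vx = (0.08/4)·2.5000 = 0.0500
−ω₁+ω₂+ω₃−ω₄ = 2.5000  →  vy = (0.08/4)·2.5000 = 0.0500
−ω₁+ω₂−ω₃+ω₄ = -2.5000  →  ωz = (0.08/1.4400)·-2.5000 = -0.1389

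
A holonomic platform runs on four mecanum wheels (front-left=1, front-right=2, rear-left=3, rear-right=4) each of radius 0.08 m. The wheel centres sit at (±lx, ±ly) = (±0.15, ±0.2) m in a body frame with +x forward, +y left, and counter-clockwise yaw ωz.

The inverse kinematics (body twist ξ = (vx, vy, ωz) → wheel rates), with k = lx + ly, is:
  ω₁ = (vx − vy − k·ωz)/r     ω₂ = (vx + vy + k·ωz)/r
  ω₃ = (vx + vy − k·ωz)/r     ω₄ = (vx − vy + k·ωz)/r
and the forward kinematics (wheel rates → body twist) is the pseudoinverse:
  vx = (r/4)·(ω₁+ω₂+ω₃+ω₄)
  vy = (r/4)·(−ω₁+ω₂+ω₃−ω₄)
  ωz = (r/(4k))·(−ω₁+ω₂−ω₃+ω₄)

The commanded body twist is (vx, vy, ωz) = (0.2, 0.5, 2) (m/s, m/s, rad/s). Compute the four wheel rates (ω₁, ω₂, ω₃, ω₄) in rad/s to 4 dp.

(-12.5000, 17.5000, 0.0000, 5.0000)

k = lx + ly = 0.15 + 0.2 = 0.3500;  k·ωz = 0.3500·2 = 0.7000
ω₁ (FL) = (vx − vy − k·ωz)/r = -1.0000/0.08 = -12.5000
ω₂ (FR) = (vx + vy + k·ωz)/r = 1.4000/0.08 = 17.5000
ω₃ (RL) = (vx + vy − k·ωz)/r = 0.0000/0.08 = 0.0000
ω₄ (RR) = (vx − vy + k·ωz)/r = 0.4000/0.08 = 5.0000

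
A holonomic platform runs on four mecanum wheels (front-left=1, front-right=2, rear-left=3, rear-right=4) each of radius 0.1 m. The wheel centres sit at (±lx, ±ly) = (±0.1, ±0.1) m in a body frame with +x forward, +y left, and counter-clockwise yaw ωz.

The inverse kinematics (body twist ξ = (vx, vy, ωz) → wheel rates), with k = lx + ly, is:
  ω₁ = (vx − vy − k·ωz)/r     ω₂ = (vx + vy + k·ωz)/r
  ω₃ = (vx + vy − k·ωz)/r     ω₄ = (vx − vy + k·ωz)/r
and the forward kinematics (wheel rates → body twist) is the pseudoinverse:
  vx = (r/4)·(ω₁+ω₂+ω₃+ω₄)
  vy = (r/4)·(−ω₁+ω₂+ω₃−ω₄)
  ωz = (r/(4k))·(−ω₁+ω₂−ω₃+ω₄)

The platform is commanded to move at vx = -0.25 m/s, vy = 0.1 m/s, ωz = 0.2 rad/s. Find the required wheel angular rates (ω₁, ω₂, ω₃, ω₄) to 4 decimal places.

(-3.9000, -1.1000, -1.9000, -3.1000)

k = lx + ly = 0.1 + 0.1 = 0.2000;  k·ωz = 0.2000·0.2 = 0.0400
ω₁ (FL) = (vx − vy − k·ωz)/r = -0.3900/0.1 = -3.9000
ω₂ (FR) = (vx + vy + k·ωz)/r = -0.1100/0.1 = -1.1000
ω₃ (RL) = (vx + vy − k·ωz)/r = -0.1900/0.1 = -1.9000
ω₄ (RR) = (vx − vy + k·ωz)/r = -0.3100/0.1 = -3.1000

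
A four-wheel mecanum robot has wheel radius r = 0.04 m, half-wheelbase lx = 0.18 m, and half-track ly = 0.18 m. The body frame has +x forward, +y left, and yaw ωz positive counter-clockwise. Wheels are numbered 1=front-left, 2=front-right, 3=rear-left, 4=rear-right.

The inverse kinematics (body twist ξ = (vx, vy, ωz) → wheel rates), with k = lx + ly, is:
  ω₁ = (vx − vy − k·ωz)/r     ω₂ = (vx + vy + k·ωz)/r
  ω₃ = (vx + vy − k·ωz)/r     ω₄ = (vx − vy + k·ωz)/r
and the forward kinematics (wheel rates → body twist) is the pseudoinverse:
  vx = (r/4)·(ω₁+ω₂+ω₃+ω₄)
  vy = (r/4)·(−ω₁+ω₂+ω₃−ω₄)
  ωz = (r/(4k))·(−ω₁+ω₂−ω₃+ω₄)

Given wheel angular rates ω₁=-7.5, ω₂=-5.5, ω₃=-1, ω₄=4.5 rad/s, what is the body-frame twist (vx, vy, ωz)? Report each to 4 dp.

k = lx + ly = 0.18 + 0.18 = 0.3600
ω₁+ω₂+ω₃+ω₄ = -9.5000  →  vx = (0.04/4)·-9.5000 = -0.0950
−ω₁+ω₂+ω₃−ω₄ = -3.5000  →  vy = (0.04/4)·-3.5000 = -0.0350
−ω₁+ω₂−ω₃+ω₄ = 7.5000  →  ωz = (0.04/1.4400)·7.5000 = 0.2083

(-0.0950, -0.0350, 0.2083)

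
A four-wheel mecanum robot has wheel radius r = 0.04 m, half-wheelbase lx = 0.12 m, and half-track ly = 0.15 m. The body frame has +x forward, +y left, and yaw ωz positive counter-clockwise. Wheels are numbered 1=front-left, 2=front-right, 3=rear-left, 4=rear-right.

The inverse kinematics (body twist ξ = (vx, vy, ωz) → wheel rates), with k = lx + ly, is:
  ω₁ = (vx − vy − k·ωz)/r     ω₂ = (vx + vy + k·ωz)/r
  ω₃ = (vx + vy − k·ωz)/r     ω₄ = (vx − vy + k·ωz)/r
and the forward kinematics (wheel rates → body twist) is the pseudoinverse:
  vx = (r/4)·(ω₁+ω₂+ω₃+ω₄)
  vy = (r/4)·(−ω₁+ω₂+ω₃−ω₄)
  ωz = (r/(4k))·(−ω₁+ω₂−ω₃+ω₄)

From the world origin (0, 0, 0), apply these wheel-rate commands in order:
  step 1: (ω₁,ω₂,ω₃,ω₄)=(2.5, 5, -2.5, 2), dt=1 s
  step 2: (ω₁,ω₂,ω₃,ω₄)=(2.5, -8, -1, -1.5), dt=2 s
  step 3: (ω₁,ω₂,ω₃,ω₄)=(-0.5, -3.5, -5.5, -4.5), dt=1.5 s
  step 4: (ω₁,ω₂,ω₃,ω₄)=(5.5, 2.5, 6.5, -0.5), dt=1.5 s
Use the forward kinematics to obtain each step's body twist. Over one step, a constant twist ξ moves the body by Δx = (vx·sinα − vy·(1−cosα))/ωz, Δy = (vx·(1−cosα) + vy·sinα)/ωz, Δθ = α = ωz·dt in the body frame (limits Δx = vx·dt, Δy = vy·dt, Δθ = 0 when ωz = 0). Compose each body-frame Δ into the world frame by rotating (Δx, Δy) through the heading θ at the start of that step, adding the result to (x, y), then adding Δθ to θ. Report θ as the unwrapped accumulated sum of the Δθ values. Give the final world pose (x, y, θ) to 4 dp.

step 1: ξ=(vx,vy,ωz)=(0.0700, -0.0200, 0.2593), dt=1.0 → body Δ=(0.0718, -0.0108, 0.2593) → world pose (0.0718, -0.0108, 0.2593)
step 2: ξ=(vx,vy,ωz)=(-0.0800, -0.1000, -0.4074), dt=2.0 → body Δ=(-0.2199, -0.1169, -0.8148) → world pose (-0.1108, -0.1802, -0.5556)
step 3: ξ=(vx,vy,ωz)=(-0.1400, -0.0400, -0.0741), dt=1.5 → body Δ=(-0.2129, -0.0482, -0.1111) → world pose (-0.3171, -0.1089, -0.6667)
step 4: ξ=(vx,vy,ωz)=(0.1400, 0.0400, -0.3704), dt=1.5 → body Δ=(0.2156, 0.0001, -0.5556) → world pose (-0.1476, -0.2421, -1.2222)

(-0.1476, -0.2421, -1.2222)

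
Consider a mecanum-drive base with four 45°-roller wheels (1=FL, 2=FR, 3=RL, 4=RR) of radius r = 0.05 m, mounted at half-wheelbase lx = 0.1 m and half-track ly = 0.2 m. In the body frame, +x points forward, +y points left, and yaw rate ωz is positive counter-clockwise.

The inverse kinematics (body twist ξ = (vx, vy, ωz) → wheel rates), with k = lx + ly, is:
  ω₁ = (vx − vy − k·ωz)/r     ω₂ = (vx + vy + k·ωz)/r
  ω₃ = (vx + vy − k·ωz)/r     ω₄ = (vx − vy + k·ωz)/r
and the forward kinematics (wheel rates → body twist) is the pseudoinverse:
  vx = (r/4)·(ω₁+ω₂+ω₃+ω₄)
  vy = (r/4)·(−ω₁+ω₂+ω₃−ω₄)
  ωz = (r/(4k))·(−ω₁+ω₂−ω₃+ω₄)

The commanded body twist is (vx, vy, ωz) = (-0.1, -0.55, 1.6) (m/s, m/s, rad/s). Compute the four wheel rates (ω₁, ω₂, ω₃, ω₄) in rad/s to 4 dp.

(-0.6000, -3.4000, -22.6000, 18.6000)

k = lx + ly = 0.1 + 0.2 = 0.3000;  k·ωz = 0.3000·1.6 = 0.4800
ω₁ (FL) = (vx − vy − k·ωz)/r = -0.0300/0.05 = -0.6000
ω₂ (FR) = (vx + vy + k·ωz)/r = -0.1700/0.05 = -3.4000
ω₃ (RL) = (vx + vy − k·ωz)/r = -1.1300/0.05 = -22.6000
ω₄ (RR) = (vx − vy + k·ωz)/r = 0.9300/0.05 = 18.6000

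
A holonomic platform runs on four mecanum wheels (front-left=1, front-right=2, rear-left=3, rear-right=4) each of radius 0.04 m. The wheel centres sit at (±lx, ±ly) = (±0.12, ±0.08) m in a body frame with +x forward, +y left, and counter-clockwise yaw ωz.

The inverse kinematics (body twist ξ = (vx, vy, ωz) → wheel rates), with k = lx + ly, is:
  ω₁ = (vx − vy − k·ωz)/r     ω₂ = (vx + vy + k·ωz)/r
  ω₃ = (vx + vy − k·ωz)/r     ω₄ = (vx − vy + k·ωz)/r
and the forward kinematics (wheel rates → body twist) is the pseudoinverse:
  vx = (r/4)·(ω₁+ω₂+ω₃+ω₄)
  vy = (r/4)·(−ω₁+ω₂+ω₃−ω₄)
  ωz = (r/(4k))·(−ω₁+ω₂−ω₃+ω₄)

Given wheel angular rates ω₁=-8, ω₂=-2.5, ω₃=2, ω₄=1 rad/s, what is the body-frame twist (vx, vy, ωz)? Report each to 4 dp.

(-0.0750, 0.0650, 0.2250)

k = lx + ly = 0.12 + 0.08 = 0.2000
ω₁+ω₂+ω₃+ω₄ = -7.5000  →  vx = (0.04/4)·-7.5000 = -0.0750
−ω₁+ω₂+ω₃−ω₄ = 6.5000  →  vy = (0.04/4)·6.5000 = 0.0650
−ω₁+ω₂−ω₃+ω₄ = 4.5000  →  ωz = (0.04/0.8000)·4.5000 = 0.2250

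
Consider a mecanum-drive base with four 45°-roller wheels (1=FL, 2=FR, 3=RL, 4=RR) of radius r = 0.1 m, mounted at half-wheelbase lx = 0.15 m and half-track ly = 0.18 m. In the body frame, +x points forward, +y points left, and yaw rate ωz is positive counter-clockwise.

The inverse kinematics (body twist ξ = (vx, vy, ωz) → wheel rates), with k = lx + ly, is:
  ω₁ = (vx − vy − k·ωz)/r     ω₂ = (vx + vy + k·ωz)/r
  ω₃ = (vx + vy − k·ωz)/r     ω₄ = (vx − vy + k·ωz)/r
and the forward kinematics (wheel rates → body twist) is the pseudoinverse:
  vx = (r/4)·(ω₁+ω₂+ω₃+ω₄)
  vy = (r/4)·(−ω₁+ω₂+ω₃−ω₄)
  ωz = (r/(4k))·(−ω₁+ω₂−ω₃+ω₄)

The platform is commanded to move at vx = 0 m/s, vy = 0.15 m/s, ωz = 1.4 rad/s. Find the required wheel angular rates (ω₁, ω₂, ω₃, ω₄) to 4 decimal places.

(-6.1200, 6.1200, -3.1200, 3.1200)

k = lx + ly = 0.15 + 0.18 = 0.3300;  k·ωz = 0.3300·1.4 = 0.4620
ω₁ (FL) = (vx − vy − k·ωz)/r = -0.6120/0.1 = -6.1200
ω₂ (FR) = (vx + vy + k·ωz)/r = 0.6120/0.1 = 6.1200
ω₃ (RL) = (vx + vy − k·ωz)/r = -0.3120/0.1 = -3.1200
ω₄ (RR) = (vx − vy + k·ωz)/r = 0.3120/0.1 = 3.1200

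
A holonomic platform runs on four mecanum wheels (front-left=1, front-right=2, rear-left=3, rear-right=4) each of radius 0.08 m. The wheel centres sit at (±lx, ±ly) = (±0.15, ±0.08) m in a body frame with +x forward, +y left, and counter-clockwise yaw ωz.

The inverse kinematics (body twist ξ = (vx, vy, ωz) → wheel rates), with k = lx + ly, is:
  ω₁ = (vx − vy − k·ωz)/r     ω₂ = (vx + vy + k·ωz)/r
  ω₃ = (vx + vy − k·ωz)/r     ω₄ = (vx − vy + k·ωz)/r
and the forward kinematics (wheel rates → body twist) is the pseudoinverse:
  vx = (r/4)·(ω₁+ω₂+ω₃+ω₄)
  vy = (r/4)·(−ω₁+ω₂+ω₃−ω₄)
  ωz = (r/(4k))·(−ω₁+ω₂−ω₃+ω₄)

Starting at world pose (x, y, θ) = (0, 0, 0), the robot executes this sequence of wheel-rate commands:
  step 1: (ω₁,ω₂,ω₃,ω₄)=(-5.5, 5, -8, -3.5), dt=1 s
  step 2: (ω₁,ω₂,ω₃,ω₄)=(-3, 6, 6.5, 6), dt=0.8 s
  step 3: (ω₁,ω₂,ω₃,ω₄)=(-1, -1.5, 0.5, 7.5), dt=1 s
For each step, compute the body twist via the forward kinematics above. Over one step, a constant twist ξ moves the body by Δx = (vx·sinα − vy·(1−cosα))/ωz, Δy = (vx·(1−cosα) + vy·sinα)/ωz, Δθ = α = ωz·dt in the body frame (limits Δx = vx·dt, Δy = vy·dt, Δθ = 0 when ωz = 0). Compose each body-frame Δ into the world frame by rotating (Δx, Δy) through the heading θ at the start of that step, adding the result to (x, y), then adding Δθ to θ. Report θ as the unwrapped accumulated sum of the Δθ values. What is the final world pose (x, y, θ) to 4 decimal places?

step 1: ξ=(vx,vy,ωz)=(-0.2400, 0.1200, 1.3043), dt=1.0 → body Δ=(-0.2453, -0.0468, 1.3043) → world pose (-0.2453, -0.0468, 1.3043)
step 2: ξ=(vx,vy,ωz)=(0.3100, 0.1900, 0.7391), dt=0.8 → body Δ=(0.1902, 0.2145, 0.5913) → world pose (-0.4022, 0.1931, 1.8957)
step 3: ξ=(vx,vy,ωz)=(0.1100, -0.1500, 0.5652), dt=1.0 → body Δ=(0.1455, -0.1119, 0.5652) → world pose (-0.3426, 0.3667, 2.4609)

(-0.3426, 0.3667, 2.4609)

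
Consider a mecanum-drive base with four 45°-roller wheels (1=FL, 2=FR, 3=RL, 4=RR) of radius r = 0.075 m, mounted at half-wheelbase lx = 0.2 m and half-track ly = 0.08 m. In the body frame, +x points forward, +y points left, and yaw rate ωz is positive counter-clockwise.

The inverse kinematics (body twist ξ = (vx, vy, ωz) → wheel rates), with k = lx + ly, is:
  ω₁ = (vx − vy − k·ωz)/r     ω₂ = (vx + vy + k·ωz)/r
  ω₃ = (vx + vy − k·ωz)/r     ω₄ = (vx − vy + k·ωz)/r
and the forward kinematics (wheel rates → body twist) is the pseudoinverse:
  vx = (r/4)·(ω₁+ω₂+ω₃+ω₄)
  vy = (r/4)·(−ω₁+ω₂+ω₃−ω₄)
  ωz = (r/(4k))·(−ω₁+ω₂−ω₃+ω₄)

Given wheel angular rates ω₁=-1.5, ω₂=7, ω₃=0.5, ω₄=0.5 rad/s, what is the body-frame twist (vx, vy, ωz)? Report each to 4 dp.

(0.1219, 0.1594, 0.5692)

k = lx + ly = 0.2 + 0.08 = 0.2800
ω₁+ω₂+ω₃+ω₄ = 6.5000  →  vx = (0.075/4)·6.5000 = 0.1219
−ω₁+ω₂+ω₃−ω₄ = 8.5000  →  vy = (0.075/4)·8.5000 = 0.1594
−ω₁+ω₂−ω₃+ω₄ = 8.5000  →  ωz = (0.075/1.1200)·8.5000 = 0.5692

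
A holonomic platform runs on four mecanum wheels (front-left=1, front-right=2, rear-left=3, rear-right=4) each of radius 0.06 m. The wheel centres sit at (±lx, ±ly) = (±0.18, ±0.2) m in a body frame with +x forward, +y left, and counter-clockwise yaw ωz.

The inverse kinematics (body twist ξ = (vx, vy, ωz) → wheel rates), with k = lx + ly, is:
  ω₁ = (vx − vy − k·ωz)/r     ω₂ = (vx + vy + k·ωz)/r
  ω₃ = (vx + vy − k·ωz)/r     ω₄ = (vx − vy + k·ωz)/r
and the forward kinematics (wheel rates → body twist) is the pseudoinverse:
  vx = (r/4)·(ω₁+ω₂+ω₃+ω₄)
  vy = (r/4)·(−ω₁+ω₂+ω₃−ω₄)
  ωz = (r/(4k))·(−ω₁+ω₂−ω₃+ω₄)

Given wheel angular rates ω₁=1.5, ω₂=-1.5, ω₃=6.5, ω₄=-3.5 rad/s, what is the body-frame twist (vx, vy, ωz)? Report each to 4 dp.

k = lx + ly = 0.18 + 0.2 = 0.3800
ω₁+ω₂+ω₃+ω₄ = 3.0000  →  vx = (0.06/4)·3.0000 = 0.0450
−ω₁+ω₂+ω₃−ω₄ = 7.0000  →  vy = (0.06/4)·7.0000 = 0.1050
−ω₁+ω₂−ω₃+ω₄ = -13.0000  →  ωz = (0.06/1.5200)·-13.0000 = -0.5132

(0.0450, 0.1050, -0.5132)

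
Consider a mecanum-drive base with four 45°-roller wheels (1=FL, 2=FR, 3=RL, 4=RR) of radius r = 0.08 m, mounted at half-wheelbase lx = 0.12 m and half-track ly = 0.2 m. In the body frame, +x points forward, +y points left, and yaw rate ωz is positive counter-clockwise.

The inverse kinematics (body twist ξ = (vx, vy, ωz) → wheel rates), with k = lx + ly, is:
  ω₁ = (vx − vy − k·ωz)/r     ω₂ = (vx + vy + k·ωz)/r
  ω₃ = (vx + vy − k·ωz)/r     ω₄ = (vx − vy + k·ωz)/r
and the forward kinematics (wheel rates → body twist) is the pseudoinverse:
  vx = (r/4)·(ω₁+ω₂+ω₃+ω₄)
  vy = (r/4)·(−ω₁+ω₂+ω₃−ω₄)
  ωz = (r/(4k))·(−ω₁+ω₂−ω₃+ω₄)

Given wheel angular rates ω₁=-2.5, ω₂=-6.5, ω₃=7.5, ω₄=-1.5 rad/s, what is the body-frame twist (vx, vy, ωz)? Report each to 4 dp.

k = lx + ly = 0.12 + 0.2 = 0.3200
ω₁+ω₂+ω₃+ω₄ = -3.0000  →  vx = (0.08/4)·-3.0000 = -0.0600
−ω₁+ω₂+ω₃−ω₄ = 5.0000  →  vy = (0.08/4)·5.0000 = 0.1000
−ω₁+ω₂−ω₃+ω₄ = -13.0000  →  ωz = (0.08/1.2800)·-13.0000 = -0.8125

(-0.0600, 0.1000, -0.8125)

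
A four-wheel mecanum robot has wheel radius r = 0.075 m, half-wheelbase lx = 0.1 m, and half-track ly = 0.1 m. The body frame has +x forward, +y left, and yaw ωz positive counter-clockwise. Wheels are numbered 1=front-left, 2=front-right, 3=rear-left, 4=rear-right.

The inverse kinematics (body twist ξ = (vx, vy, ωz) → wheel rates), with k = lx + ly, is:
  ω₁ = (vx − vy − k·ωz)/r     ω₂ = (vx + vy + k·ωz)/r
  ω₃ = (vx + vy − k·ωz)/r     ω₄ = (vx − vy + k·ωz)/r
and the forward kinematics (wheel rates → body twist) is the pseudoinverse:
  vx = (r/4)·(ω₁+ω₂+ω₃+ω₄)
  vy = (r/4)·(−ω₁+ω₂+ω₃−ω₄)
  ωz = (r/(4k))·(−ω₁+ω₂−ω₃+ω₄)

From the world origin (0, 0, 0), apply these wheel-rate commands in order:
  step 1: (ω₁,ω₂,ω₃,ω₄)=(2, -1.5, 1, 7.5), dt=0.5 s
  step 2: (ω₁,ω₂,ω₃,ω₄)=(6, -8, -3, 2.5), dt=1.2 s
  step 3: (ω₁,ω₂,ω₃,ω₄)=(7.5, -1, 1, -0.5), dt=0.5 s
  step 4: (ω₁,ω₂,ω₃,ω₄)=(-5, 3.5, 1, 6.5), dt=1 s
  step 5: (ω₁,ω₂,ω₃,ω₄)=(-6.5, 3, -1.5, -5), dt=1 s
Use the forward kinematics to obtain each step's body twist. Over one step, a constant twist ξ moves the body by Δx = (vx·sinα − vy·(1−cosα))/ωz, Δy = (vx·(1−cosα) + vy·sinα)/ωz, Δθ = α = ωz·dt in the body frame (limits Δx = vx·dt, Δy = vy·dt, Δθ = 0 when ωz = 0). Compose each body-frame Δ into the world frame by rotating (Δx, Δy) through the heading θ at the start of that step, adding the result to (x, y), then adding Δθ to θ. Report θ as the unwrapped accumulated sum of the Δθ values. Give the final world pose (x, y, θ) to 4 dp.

step 1: ξ=(vx,vy,ωz)=(0.1688, -0.1875, 0.2812), dt=0.5 → body Δ=(0.0907, -0.0875, 0.1406) → world pose (0.0907, -0.0875, 0.1406)
step 2: ξ=(vx,vy,ωz)=(-0.0469, -0.3656, -0.7969), dt=1.2 → body Δ=(-0.2423, -0.3500, -0.9562) → world pose (-0.1002, -0.4680, -0.8156)
step 3: ξ=(vx,vy,ωz)=(0.1313, -0.1313, -0.9375), dt=0.5 → body Δ=(0.0481, -0.0783, -0.4687) → world pose (-0.1243, -0.5568, -1.2844)
step 4: ξ=(vx,vy,ωz)=(0.1125, 0.0563, 1.3125), dt=1.0 → body Δ=(0.0510, 0.1053, 1.3125) → world pose (-0.0089, -0.5759, 0.0281)
step 5: ξ=(vx,vy,ωz)=(-0.1875, 0.2437, 0.5625), dt=1.0 → body Δ=(-0.2445, 0.1797, 0.5625) → world pose (-0.2584, -0.4031, 0.5906)

(-0.2584, -0.4031, 0.5906)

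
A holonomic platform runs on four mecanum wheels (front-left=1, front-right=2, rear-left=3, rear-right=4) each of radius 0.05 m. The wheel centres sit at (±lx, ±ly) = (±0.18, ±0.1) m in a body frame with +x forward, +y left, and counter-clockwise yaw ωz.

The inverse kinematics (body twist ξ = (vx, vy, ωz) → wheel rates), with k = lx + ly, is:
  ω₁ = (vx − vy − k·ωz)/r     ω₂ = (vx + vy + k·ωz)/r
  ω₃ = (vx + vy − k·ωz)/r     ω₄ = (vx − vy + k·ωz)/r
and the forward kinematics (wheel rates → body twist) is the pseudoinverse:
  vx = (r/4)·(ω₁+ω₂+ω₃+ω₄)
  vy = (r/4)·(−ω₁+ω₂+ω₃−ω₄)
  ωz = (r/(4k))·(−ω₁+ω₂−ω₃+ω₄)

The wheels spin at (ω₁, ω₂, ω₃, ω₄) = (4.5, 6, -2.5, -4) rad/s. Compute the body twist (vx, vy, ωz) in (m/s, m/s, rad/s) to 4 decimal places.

(0.0500, 0.0375, 0.0000)

k = lx + ly = 0.18 + 0.1 = 0.2800
ω₁+ω₂+ω₃+ω₄ = 4.0000  →  vx = (0.05/4)·4.0000 = 0.0500
−ω₁+ω₂+ω₃−ω₄ = 3.0000  →  vy = (0.05/4)·3.0000 = 0.0375
−ω₁+ω₂−ω₃+ω₄ = 0.0000  →  ωz = (0.05/1.1200)·0.0000 = 0.0000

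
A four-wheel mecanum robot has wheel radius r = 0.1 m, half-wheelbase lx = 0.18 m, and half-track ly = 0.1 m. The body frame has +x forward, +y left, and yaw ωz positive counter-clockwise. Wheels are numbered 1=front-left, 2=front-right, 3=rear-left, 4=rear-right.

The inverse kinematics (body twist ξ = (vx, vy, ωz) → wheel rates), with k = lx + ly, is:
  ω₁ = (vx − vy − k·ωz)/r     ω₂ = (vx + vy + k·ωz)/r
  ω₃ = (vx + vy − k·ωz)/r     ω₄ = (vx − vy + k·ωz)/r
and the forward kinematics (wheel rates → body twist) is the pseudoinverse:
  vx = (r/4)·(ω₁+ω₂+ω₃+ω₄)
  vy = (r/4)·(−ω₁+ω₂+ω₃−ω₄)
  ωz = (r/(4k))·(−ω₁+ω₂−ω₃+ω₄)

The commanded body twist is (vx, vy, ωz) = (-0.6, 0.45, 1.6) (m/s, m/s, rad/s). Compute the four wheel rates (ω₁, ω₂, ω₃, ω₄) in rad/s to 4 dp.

(-14.9800, 2.9800, -5.9800, -6.0200)

k = lx + ly = 0.18 + 0.1 = 0.2800;  k·ωz = 0.2800·1.6 = 0.4480
ω₁ (FL) = (vx − vy − k·ωz)/r = -1.4980/0.1 = -14.9800
ω₂ (FR) = (vx + vy + k·ωz)/r = 0.2980/0.1 = 2.9800
ω₃ (RL) = (vx + vy − k·ωz)/r = -0.5980/0.1 = -5.9800
ω₄ (RR) = (vx − vy + k·ωz)/r = -0.6020/0.1 = -6.0200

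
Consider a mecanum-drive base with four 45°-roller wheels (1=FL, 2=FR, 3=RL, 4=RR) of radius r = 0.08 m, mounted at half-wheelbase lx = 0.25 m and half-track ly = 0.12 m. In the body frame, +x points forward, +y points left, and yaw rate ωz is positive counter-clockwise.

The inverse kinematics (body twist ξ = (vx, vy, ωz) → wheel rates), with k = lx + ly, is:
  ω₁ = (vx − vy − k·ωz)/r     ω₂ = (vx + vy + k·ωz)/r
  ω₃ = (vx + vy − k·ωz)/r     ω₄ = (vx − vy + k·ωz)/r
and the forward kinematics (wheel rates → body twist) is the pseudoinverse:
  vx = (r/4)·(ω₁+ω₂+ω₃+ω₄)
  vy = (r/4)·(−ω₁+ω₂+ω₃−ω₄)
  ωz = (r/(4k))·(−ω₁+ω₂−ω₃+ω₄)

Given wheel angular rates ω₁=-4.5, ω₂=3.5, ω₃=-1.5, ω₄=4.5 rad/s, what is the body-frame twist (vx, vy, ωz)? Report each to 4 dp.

k = lx + ly = 0.25 + 0.12 = 0.3700
ω₁+ω₂+ω₃+ω₄ = 2.0000  →  vx = (0.08/4)·2.0000 = 0.0400
−ω₁+ω₂+ω₃−ω₄ = 2.0000  →  vy = (0.08/4)·2.0000 = 0.0400
−ω₁+ω₂−ω₃+ω₄ = 14.0000  →  ωz = (0.08/1.4800)·14.0000 = 0.7568

(0.0400, 0.0400, 0.7568)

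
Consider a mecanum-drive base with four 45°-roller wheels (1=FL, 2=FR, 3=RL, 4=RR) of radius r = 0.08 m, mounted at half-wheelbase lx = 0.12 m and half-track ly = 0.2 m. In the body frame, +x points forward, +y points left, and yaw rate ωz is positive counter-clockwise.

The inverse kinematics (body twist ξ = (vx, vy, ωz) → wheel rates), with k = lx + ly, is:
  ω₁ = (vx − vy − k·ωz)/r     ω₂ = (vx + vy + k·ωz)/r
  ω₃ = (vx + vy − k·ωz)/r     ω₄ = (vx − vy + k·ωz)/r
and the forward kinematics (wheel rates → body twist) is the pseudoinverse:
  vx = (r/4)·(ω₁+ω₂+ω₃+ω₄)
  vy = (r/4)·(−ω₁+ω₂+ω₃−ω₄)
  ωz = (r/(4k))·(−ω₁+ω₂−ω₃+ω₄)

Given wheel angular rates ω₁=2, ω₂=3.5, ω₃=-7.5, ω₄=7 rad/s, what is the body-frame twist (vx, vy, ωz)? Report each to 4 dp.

k = lx + ly = 0.12 + 0.2 = 0.3200
ω₁+ω₂+ω₃+ω₄ = 5.0000  →  vx = (0.08/4)·5.0000 = 0.1000
−ω₁+ω₂+ω₃−ω₄ = -13.0000  →  vy = (0.08/4)·-13.0000 = -0.2600
−ω₁+ω₂−ω₃+ω₄ = 16.0000  →  ωz = (0.08/1.2800)·16.0000 = 1.0000

(0.1000, -0.2600, 1.0000)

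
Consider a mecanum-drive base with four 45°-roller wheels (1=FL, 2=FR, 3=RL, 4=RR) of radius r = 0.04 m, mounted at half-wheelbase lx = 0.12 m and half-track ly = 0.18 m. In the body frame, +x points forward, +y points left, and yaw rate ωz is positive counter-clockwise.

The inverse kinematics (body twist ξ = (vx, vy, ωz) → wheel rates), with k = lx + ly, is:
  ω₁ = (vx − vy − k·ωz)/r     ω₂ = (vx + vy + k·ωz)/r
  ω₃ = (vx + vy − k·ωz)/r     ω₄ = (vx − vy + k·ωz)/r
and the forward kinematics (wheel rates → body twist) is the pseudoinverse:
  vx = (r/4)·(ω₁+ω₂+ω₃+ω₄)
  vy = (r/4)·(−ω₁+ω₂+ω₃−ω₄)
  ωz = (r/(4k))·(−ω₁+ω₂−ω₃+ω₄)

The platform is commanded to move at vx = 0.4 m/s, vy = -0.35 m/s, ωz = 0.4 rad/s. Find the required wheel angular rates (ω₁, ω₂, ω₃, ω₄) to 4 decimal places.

k = lx + ly = 0.12 + 0.18 = 0.3000;  k·ωz = 0.3000·0.4 = 0.1200
ω₁ (FL) = (vx − vy − k·ωz)/r = 0.6300/0.04 = 15.7500
ω₂ (FR) = (vx + vy + k·ωz)/r = 0.1700/0.04 = 4.2500
ω₃ (RL) = (vx + vy − k·ωz)/r = -0.0700/0.04 = -1.7500
ω₄ (RR) = (vx − vy + k·ωz)/r = 0.8700/0.04 = 21.7500

(15.7500, 4.2500, -1.7500, 21.7500)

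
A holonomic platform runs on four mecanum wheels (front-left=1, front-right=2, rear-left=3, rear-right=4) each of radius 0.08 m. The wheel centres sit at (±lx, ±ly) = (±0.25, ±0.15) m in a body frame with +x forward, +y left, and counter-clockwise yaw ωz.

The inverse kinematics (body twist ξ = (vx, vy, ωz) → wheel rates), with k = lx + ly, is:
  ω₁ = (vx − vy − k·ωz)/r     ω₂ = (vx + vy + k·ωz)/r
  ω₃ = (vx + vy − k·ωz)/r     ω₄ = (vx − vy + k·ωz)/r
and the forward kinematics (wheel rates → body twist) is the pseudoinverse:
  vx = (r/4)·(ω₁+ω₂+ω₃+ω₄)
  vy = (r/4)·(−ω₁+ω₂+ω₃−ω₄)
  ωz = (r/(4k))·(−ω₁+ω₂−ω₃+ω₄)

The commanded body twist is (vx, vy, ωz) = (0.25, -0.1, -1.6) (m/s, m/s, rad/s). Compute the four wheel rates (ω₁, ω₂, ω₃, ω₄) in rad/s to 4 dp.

(12.3750, -6.1250, 9.8750, -3.6250)

k = lx + ly = 0.25 + 0.15 = 0.4000;  k·ωz = 0.4000·-1.6 = -0.6400
ω₁ (FL) = (vx − vy − k·ωz)/r = 0.9900/0.08 = 12.3750
ω₂ (FR) = (vx + vy + k·ωz)/r = -0.4900/0.08 = -6.1250
ω₃ (RL) = (vx + vy − k·ωz)/r = 0.7900/0.08 = 9.8750
ω₄ (RR) = (vx − vy + k·ωz)/r = -0.2900/0.08 = -3.6250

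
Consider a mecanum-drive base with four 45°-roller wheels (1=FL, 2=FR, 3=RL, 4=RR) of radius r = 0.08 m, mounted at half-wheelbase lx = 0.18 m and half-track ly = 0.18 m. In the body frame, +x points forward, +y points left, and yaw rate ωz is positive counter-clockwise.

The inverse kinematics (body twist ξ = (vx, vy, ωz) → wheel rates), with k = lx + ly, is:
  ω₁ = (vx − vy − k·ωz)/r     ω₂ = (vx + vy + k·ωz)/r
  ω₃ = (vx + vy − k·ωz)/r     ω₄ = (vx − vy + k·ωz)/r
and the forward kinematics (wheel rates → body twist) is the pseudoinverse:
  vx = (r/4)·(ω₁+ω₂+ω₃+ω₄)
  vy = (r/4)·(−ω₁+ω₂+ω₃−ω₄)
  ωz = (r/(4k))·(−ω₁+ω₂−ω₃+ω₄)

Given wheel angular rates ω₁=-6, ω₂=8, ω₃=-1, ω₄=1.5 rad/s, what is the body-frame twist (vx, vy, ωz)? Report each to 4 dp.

(0.0500, 0.2300, 0.9167)

k = lx + ly = 0.18 + 0.18 = 0.3600
ω₁+ω₂+ω₃+ω₄ = 2.5000  →  vx = (0.08/4)·2.5000 = 0.0500
−ω₁+ω₂+ω₃−ω₄ = 11.5000  →  vy = (0.08/4)·11.5000 = 0.2300
−ω₁+ω₂−ω₃+ω₄ = 16.5000  →  ωz = (0.08/1.4400)·16.5000 = 0.9167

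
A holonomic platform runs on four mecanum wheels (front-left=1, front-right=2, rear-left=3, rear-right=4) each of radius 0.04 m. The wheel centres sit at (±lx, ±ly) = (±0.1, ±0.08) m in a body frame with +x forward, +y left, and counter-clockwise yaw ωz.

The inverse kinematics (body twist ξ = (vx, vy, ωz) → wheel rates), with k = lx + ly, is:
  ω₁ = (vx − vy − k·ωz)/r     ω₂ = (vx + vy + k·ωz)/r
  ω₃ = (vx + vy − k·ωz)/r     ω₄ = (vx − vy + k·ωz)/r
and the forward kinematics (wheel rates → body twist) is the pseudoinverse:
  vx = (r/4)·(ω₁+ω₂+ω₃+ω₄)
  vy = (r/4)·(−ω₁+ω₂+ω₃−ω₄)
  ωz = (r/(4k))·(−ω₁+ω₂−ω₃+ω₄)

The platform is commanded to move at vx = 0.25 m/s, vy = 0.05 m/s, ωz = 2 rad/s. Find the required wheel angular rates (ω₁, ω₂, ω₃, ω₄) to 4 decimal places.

k = lx + ly = 0.1 + 0.08 = 0.1800;  k·ωz = 0.1800·2 = 0.3600
ω₁ (FL) = (vx − vy − k·ωz)/r = -0.1600/0.04 = -4.0000
ω₂ (FR) = (vx + vy + k·ωz)/r = 0.6600/0.04 = 16.5000
ω₃ (RL) = (vx + vy − k·ωz)/r = -0.0600/0.04 = -1.5000
ω₄ (RR) = (vx − vy + k·ωz)/r = 0.5600/0.04 = 14.0000

(-4.0000, 16.5000, -1.5000, 14.0000)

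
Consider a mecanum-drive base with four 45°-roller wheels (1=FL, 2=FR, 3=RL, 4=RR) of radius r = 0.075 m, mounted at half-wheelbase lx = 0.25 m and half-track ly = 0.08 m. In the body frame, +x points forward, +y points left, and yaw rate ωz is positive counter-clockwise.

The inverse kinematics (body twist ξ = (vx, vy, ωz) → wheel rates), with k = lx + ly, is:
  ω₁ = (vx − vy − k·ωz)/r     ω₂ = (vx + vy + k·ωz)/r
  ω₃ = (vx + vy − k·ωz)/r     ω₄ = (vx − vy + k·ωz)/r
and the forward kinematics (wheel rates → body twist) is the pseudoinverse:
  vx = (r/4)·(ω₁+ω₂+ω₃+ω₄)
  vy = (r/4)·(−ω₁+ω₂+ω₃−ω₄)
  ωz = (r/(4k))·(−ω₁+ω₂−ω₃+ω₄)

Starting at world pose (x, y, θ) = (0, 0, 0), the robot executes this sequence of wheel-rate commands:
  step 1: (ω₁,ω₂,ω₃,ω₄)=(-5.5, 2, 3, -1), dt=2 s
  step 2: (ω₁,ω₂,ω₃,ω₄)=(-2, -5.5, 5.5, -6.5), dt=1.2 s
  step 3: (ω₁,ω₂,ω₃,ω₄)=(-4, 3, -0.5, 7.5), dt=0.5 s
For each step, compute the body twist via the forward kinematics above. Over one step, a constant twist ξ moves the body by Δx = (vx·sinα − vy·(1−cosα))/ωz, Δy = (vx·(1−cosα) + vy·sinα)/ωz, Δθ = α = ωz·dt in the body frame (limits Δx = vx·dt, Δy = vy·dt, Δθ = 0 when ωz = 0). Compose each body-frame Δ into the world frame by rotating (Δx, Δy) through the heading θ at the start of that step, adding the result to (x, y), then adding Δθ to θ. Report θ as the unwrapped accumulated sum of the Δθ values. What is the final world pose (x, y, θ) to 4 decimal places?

step 1: ξ=(vx,vy,ωz)=(-0.0281, 0.2156, 0.1989), dt=2.0 → body Δ=(-0.1394, 0.4089, 0.3977) → world pose (-0.1394, 0.4089, 0.3977)
step 2: ξ=(vx,vy,ωz)=(-0.1594, 0.1594, -0.8807), dt=1.2 → body Δ=(-0.0656, 0.2496, -1.0568) → world pose (-0.2966, 0.6136, -0.6591)
step 3: ξ=(vx,vy,ωz)=(0.1125, -0.0188, 0.8523), dt=0.5 → body Δ=(0.0565, 0.0027, 0.4261) → world pose (-0.2502, 0.5812, -0.2330)

(-0.2502, 0.5812, -0.2330)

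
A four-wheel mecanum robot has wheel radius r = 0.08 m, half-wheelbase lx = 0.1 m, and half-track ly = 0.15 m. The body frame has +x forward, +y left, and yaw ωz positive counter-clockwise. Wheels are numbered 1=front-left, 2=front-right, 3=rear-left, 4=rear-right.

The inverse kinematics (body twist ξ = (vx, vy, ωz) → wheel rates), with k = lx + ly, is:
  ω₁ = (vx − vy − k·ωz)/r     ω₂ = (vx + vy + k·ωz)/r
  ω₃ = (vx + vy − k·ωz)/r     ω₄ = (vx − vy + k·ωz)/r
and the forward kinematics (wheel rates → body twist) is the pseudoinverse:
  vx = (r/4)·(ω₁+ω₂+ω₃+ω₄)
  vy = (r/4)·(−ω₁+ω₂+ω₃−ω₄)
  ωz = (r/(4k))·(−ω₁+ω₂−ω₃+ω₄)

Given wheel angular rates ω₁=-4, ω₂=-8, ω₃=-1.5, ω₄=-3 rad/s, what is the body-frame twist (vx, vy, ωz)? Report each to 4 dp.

k = lx + ly = 0.1 + 0.15 = 0.2500
ω₁+ω₂+ω₃+ω₄ = -16.5000  →  vx = (0.08/4)·-16.5000 = -0.3300
−ω₁+ω₂+ω₃−ω₄ = -2.5000  →  vy = (0.08/4)·-2.5000 = -0.0500
−ω₁+ω₂−ω₃+ω₄ = -5.5000  →  ωz = (0.08/1.0000)·-5.5000 = -0.4400

(-0.3300, -0.0500, -0.4400)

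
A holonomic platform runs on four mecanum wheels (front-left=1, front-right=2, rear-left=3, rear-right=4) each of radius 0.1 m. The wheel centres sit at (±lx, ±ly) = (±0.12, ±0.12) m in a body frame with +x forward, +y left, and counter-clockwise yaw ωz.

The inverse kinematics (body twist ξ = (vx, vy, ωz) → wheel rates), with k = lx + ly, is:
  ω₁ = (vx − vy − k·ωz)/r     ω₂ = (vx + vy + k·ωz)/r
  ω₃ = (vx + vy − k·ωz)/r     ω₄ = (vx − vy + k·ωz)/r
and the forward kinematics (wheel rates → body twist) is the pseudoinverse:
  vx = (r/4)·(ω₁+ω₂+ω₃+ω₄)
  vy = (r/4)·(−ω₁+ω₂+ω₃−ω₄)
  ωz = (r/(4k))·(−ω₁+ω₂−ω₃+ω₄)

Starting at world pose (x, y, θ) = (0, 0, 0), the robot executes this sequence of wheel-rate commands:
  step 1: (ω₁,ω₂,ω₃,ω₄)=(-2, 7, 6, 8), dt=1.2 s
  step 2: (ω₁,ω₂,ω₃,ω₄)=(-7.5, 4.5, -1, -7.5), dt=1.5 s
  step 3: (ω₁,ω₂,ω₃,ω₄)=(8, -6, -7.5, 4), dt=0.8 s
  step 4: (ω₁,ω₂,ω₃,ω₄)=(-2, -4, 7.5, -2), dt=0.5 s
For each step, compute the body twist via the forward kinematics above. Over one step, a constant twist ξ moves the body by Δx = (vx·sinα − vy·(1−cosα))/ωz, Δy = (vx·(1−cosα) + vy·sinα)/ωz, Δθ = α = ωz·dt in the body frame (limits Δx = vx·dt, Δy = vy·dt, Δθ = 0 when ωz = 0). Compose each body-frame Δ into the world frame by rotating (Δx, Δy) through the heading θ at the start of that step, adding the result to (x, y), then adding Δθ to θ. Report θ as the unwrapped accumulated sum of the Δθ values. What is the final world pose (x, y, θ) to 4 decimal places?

(0.0833, 0.1455, 1.4271)

step 1: ξ=(vx,vy,ωz)=(0.4750, 0.1750, 1.1458), dt=1.2 → body Δ=(0.2836, 0.4837, 1.3750) → world pose (0.2836, 0.4837, 1.3750)
step 2: ξ=(vx,vy,ωz)=(-0.2875, 0.4625, 0.5729), dt=1.5 → body Δ=(-0.6603, 0.4373, 0.8594) → world pose (-0.2738, -0.0789, 2.2344)
step 3: ξ=(vx,vy,ωz)=(-0.0375, -0.6375, -0.2604), dt=0.8 → body Δ=(-0.0827, -0.5032, -0.2083) → world pose (0.1736, 0.1659, 2.0260)
step 4: ξ=(vx,vy,ωz)=(-0.0125, 0.1875, -1.1979), dt=0.5 → body Δ=(0.0214, 0.0901, -0.5990) → world pose (0.0833, 0.1455, 1.4271)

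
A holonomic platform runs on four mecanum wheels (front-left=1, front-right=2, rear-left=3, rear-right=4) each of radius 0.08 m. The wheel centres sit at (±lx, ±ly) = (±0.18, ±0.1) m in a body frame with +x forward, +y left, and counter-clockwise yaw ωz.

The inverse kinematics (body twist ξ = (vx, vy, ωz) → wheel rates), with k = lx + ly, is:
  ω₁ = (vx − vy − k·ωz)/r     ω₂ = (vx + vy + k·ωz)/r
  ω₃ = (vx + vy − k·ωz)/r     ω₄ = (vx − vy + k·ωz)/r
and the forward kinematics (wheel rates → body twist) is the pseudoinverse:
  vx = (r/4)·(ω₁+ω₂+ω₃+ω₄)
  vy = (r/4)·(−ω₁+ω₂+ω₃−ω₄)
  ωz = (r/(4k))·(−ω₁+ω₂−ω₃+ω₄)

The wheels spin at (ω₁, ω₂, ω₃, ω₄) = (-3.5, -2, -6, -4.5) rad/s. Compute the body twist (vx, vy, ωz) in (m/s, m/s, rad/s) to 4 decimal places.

k = lx + ly = 0.18 + 0.1 = 0.2800
ω₁+ω₂+ω₃+ω₄ = -16.0000  →  vx = (0.08/4)·-16.0000 = -0.3200
−ω₁+ω₂+ω₃−ω₄ = 0.0000  →  vy = (0.08/4)·0.0000 = 0.0000
−ω₁+ω₂−ω₃+ω₄ = 3.0000  →  ωz = (0.08/1.1200)·3.0000 = 0.2143

(-0.3200, 0.0000, 0.2143)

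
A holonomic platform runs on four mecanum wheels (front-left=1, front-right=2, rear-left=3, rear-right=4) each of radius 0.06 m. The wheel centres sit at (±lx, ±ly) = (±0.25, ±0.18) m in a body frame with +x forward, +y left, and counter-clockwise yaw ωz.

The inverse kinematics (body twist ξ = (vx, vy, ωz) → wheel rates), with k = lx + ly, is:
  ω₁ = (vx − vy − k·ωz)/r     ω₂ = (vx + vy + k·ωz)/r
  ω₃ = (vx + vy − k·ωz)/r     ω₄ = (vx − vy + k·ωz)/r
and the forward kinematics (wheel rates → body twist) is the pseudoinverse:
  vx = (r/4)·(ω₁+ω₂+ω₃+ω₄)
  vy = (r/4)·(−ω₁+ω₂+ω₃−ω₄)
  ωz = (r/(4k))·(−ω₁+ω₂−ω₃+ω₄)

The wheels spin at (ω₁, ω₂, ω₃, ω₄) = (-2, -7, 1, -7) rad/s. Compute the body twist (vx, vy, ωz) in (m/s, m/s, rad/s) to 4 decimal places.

k = lx + ly = 0.25 + 0.18 = 0.4300
ω₁+ω₂+ω₃+ω₄ = -15.0000  →  vx = (0.06/4)·-15.0000 = -0.2250
−ω₁+ω₂+ω₃−ω₄ = 3.0000  →  vy = (0.06/4)·3.0000 = 0.0450
−ω₁+ω₂−ω₃+ω₄ = -13.0000  →  ωz = (0.06/1.7200)·-13.0000 = -0.4535

(-0.2250, 0.0450, -0.4535)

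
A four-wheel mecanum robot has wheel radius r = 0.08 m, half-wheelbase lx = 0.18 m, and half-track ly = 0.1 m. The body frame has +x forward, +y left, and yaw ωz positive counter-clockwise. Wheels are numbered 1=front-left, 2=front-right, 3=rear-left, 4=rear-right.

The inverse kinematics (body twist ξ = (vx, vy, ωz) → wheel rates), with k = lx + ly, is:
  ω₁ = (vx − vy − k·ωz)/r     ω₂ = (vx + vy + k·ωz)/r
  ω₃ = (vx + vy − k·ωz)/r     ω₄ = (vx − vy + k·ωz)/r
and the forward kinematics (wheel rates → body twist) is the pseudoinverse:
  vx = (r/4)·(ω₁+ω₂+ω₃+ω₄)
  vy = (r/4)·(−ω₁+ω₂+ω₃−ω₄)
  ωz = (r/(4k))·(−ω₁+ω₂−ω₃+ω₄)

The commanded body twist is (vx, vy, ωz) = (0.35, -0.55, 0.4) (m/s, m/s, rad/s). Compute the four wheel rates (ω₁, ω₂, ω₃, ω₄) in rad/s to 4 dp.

(9.8500, -1.1000, -3.9000, 12.6500)

k = lx + ly = 0.18 + 0.1 = 0.2800;  k·ωz = 0.2800·0.4 = 0.1120
ω₁ (FL) = (vx − vy − k·ωz)/r = 0.7880/0.08 = 9.8500
ω₂ (FR) = (vx + vy + k·ωz)/r = -0.0880/0.08 = -1.1000
ω₃ (RL) = (vx + vy − k·ωz)/r = -0.3120/0.08 = -3.9000
ω₄ (RR) = (vx − vy + k·ωz)/r = 1.0120/0.08 = 12.6500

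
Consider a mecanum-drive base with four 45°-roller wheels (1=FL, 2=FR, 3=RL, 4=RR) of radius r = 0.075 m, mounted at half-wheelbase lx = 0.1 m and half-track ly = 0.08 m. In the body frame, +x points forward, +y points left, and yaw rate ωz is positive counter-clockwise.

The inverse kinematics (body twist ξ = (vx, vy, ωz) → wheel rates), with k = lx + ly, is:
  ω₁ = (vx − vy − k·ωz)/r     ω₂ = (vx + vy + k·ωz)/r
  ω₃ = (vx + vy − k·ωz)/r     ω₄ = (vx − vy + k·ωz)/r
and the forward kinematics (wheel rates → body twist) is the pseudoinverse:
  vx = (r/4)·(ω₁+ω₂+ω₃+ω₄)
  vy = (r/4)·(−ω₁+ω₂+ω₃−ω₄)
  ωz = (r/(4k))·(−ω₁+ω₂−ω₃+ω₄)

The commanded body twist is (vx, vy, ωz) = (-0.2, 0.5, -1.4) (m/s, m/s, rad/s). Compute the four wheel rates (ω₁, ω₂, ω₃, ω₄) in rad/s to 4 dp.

(-5.9733, 0.6400, 7.3600, -12.6933)

k = lx + ly = 0.1 + 0.08 = 0.1800;  k·ωz = 0.1800·-1.4 = -0.2520
ω₁ (FL) = (vx − vy − k·ωz)/r = -0.4480/0.075 = -5.9733
ω₂ (FR) = (vx + vy + k·ωz)/r = 0.0480/0.075 = 0.6400
ω₃ (RL) = (vx + vy − k·ωz)/r = 0.5520/0.075 = 7.3600
ω₄ (RR) = (vx − vy + k·ωz)/r = -0.9520/0.075 = -12.6933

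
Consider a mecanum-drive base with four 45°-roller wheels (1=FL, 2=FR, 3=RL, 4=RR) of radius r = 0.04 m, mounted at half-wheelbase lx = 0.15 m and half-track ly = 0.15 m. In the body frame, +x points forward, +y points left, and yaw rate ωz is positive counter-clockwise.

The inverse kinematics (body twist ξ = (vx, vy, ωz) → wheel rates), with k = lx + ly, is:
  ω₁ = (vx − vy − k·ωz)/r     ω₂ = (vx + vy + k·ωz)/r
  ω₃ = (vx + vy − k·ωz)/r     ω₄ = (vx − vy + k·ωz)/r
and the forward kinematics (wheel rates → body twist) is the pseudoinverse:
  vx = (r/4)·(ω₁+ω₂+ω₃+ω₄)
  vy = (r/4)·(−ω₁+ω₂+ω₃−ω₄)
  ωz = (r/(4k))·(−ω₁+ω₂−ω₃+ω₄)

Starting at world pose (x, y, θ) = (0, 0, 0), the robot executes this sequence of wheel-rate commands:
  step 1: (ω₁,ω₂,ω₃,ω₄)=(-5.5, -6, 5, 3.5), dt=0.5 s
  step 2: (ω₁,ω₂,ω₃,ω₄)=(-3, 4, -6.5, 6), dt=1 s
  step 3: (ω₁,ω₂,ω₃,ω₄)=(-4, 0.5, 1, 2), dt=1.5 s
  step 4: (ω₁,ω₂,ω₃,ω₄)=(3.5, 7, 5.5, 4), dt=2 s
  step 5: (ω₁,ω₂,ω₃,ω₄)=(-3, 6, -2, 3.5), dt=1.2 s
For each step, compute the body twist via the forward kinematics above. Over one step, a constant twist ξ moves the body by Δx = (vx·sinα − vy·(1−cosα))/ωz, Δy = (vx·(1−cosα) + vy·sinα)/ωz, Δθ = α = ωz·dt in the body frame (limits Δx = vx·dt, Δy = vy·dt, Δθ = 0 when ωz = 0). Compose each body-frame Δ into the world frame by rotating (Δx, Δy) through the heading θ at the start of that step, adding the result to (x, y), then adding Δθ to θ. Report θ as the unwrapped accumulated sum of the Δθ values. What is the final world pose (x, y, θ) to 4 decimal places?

(0.0855, 0.4344, 1.6050)

step 1: ξ=(vx,vy,ωz)=(-0.0300, 0.0100, -0.0667), dt=0.5 → body Δ=(-0.0149, 0.0052, -0.0333) → world pose (-0.0149, 0.0052, -0.0333)
step 2: ξ=(vx,vy,ωz)=(0.0050, -0.0550, 0.6500), dt=1.0 → body Δ=(0.0219, -0.0496, 0.6500) → world pose (0.0053, -0.0451, 0.6167)
step 3: ξ=(vx,vy,ωz)=(-0.0050, 0.0350, 0.1833), dt=1.5 → body Δ=(-0.0146, 0.0508, 0.2750) → world pose (-0.0360, -0.0121, 0.8917)
step 4: ξ=(vx,vy,ωz)=(0.2000, 0.0500, 0.0667), dt=2.0 → body Δ=(0.3922, 0.1263, 0.1333) → world pose (0.1121, 0.3724, 1.0250)
step 5: ξ=(vx,vy,ωz)=(0.0450, 0.0350, 0.4833), dt=1.2 → body Δ=(0.0392, 0.0549, 0.5800) → world pose (0.0855, 0.4344, 1.6050)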